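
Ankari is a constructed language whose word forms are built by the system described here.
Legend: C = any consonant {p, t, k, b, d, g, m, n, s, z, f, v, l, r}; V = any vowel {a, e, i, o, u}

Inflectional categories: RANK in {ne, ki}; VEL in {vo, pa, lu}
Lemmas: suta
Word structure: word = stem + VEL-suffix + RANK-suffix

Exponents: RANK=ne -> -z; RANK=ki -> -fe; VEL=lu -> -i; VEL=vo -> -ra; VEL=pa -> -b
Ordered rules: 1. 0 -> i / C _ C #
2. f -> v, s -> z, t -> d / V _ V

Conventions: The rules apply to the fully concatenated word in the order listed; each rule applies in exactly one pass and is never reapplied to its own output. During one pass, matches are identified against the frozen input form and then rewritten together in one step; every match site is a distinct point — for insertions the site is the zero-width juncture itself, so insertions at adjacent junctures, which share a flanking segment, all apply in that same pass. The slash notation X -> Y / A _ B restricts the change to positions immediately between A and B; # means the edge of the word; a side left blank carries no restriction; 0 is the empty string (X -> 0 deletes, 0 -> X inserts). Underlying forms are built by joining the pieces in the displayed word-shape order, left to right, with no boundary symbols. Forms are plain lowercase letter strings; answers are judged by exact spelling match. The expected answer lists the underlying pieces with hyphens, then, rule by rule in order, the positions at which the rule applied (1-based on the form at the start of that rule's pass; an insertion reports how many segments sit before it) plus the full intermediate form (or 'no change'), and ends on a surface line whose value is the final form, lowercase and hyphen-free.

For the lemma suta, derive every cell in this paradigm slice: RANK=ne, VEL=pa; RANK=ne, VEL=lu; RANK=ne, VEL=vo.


cell RANK=ne, VEL=pa:
underlying: suta-b-z
1. 0 -> i / C _ C #: inserts after position(s) 5: sutabiz
2. f -> v, s -> z, t -> d / V _ V: fires at position(s) 3: sudabiz
surface: sudabiz

cell RANK=ne, VEL=lu:
underlying: suta-i-z
1. 0 -> i / C _ C #: no change
2. f -> v, s -> z, t -> d / V _ V: fires at position(s) 3: sudaiz
surface: sudaiz

cell RANK=ne, VEL=vo:
underlying: suta-ra-z
1. 0 -> i / C _ C #: no change
2. f -> v, s -> z, t -> d / V _ V: fires at position(s) 3: sudaraz
surface: sudaraz


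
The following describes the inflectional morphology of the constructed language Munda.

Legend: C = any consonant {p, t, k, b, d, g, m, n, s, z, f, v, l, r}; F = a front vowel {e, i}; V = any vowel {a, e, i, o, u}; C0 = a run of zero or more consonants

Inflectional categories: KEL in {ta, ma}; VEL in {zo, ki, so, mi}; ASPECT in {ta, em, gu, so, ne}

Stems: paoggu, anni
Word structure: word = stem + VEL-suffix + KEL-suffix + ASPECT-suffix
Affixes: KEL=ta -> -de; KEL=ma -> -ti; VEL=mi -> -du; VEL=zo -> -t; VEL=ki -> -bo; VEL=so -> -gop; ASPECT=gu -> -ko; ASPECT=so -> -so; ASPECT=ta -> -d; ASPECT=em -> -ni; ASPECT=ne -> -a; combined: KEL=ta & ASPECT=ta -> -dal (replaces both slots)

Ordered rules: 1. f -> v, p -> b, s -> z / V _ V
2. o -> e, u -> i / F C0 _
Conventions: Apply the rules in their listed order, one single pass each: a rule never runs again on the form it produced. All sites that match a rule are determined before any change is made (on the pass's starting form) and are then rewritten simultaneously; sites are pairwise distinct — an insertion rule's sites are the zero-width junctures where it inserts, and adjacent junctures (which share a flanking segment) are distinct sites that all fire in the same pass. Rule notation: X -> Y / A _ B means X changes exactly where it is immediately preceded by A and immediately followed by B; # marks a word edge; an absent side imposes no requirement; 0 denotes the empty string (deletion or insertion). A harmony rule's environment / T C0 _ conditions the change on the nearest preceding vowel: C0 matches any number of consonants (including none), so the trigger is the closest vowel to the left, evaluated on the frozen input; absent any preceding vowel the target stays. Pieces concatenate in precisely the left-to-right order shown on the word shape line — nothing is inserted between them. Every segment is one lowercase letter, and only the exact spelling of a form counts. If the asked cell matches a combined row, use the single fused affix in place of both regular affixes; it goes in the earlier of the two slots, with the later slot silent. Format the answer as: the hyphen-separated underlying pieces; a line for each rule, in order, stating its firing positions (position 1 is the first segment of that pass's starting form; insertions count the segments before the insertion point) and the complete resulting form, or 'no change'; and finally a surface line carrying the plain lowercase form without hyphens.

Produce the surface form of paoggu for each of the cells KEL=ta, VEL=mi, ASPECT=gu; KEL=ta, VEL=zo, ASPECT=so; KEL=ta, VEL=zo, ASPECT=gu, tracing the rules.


cell KEL=ta, VEL=mi, ASPECT=gu:
underlying: paoggu-du-de-ko
1. f -> v, p -> b, s -> z / V _ V: no change
2. o -> e, u -> i / F C0 _: fires at position(s) 12: paoggududeke
surface: paoggududeke

cell KEL=ta, VEL=zo, ASPECT=so:
underlying: paoggu-t-de-so
1. f -> v, p -> b, s -> z / V _ V: fires at position(s) 10: paoggutdezo
2. o -> e, u -> i / F C0 _: fires at position(s) 11: paoggutdeze
surface: paoggutdeze

cell KEL=ta, VEL=zo, ASPECT=gu:
underlying: paoggu-t-de-ko
1. f -> v, p -> b, s -> z / V _ V: no change
2. o -> e, u -> i / F C0 _: fires at position(s) 11: paoggutdeke
surface: paoggutdeke


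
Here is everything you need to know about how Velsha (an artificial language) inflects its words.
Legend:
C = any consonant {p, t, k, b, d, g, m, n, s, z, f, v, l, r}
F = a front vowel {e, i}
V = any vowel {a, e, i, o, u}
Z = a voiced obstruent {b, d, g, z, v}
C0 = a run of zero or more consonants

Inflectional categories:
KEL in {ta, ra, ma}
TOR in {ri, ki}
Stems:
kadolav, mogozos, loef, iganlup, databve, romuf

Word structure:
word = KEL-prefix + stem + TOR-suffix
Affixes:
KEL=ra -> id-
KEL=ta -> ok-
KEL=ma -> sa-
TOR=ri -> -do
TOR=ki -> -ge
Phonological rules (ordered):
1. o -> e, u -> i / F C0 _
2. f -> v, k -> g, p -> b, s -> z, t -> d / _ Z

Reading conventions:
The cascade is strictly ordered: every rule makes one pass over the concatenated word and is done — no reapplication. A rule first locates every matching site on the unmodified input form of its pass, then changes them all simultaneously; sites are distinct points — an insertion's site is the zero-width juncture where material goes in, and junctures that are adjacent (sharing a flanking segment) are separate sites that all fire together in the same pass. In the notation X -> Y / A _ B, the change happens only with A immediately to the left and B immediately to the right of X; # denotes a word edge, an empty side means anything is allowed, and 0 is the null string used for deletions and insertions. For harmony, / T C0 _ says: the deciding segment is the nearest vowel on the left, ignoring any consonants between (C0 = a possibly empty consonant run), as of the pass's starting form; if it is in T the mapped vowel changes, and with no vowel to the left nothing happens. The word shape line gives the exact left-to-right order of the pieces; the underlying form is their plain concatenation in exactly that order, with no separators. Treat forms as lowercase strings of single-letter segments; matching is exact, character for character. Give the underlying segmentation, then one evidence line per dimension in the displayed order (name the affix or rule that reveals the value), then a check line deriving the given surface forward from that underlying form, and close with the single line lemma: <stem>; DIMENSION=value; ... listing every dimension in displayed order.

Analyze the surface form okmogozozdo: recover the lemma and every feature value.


underlying: ok-mogozos-do
KEL=ta - signalled by the affix ok-
TOR=ri - signalled by the affix -do
check: okmogozosdo -> okmogozosdo -> okmogozozdo
lemma: mogozos; KEL=ta; TOR=ri


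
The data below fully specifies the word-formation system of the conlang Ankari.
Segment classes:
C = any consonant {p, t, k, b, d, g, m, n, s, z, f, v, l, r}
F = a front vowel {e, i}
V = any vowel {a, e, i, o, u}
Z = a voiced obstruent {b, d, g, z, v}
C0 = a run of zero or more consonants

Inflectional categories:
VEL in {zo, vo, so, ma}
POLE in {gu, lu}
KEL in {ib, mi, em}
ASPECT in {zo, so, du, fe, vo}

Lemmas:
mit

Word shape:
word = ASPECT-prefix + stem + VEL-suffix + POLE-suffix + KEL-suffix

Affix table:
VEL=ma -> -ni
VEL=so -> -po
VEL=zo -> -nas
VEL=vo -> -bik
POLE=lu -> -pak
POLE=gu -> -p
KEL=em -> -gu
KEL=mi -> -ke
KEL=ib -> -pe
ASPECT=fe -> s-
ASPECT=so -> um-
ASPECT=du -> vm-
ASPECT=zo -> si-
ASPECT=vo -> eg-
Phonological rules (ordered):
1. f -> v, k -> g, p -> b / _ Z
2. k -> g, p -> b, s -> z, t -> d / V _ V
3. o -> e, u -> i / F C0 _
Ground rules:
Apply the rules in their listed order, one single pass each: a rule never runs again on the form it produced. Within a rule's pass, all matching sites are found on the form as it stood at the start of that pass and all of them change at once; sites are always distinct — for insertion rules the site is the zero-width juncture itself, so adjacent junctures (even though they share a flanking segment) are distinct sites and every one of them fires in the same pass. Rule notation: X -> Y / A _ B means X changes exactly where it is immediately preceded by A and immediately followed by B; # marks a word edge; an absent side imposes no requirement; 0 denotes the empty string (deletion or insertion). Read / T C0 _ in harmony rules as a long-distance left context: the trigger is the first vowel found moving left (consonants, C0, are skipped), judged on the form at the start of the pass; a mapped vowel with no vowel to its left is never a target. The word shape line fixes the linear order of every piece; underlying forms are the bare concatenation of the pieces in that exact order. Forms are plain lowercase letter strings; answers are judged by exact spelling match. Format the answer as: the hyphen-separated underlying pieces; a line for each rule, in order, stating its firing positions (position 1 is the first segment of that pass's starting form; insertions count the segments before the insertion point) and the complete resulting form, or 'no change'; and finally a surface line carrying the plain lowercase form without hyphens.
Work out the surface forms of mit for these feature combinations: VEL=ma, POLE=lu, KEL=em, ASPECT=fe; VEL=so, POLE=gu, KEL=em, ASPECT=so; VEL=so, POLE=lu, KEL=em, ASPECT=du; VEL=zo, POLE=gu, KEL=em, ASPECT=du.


cell VEL=ma, POLE=lu, KEL=em, ASPECT=fe:
underlying: s-mit-ni-pak-gu
1. f -> v, k -> g, p -> b / _ Z: fires at position(s) 9: smitnipaggu
2. k -> g, p -> b, s -> z, t -> d / V _ V: fires at position(s) 7: smitnibaggu
3. o -> e, u -> i / F C0 _: no change
surface: smitnibaggu

cell VEL=so, POLE=gu, KEL=em, ASPECT=so:
underlying: um-mit-po-p-gu
1. f -> v, k -> g, p -> b / _ Z: fires at position(s) 8: ummitpobgu
2. k -> g, p -> b, s -> z, t -> d / V _ V: no change
3. o -> e, u -> i / F C0 _: fires at position(s) 7: ummitpebgu
surface: ummitpebgu

cell VEL=so, POLE=lu, KEL=em, ASPECT=du:
underlying: vm-mit-po-pak-gu
1. f -> v, k -> g, p -> b / _ Z: fires at position(s) 10: vmmitpopaggu
2. k -> g, p -> b, s -> z, t -> d / V _ V: fires at position(s) 8: vmmitpobaggu
3. o -> e, u -> i / F C0 _: fires at position(s) 7: vmmitpebaggu
surface: vmmitpebaggu

cell VEL=zo, POLE=gu, KEL=em, ASPECT=du:
underlying: vm-mit-nas-p-gu
1. f -> v, k -> g, p -> b / _ Z: fires at position(s) 9: vmmitnasbgu
2. k -> g, p -> b, s -> z, t -> d / V _ V: no change
3. o -> e, u -> i / F C0 _: no change
surface: vmmitnasbgu


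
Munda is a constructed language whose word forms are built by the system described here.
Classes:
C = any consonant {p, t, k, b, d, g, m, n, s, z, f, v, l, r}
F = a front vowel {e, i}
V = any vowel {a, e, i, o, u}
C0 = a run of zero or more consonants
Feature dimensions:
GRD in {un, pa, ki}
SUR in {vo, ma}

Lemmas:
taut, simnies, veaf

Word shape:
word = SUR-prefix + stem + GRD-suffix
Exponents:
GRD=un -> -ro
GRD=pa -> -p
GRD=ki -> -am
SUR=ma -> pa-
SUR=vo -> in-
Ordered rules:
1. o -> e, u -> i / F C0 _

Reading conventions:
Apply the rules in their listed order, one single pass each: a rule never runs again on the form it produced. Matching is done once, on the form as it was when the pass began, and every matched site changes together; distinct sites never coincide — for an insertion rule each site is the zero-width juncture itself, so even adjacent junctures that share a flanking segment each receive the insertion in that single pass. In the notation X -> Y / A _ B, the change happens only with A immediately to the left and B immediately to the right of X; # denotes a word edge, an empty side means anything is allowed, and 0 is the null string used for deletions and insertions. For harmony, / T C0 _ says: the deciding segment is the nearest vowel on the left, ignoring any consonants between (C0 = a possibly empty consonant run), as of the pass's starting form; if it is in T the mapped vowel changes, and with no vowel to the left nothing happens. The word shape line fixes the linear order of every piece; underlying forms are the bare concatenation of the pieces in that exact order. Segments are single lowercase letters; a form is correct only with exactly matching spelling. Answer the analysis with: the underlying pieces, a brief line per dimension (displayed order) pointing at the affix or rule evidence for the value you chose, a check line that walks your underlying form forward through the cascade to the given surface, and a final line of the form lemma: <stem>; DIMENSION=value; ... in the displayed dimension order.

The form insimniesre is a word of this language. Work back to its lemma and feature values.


underlying: in-simnies-ro
GRD=un - signalled by the affix -ro
SUR=vo - signalled by the affix in-
check: insimniesro -> insimniesre
lemma: simnies; GRD=un; SUR=vo


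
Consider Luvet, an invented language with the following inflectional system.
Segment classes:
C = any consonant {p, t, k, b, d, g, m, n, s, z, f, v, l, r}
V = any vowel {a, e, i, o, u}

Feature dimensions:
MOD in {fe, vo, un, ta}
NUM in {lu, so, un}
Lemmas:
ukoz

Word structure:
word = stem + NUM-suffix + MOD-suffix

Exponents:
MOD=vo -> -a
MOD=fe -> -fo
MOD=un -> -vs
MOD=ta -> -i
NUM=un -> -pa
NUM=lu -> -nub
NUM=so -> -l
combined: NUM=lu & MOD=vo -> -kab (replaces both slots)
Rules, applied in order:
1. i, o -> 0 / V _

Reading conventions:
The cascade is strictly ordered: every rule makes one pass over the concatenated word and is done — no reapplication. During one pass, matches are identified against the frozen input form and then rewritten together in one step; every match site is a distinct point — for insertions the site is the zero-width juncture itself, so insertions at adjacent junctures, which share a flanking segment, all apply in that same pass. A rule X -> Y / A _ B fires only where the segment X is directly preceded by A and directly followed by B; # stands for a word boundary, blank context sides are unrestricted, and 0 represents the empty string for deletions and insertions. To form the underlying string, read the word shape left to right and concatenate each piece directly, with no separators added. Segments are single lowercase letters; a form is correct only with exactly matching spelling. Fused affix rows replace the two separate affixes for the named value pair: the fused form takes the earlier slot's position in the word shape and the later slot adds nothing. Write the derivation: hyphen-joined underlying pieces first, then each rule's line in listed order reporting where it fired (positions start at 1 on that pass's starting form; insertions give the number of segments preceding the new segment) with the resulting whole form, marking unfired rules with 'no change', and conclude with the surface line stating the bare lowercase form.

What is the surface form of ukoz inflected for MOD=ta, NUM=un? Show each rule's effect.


underlying: ukoz-pa-i
1. i, o -> 0 / V _: fires at position(s) 7: ukozpa
surface: ukozpa


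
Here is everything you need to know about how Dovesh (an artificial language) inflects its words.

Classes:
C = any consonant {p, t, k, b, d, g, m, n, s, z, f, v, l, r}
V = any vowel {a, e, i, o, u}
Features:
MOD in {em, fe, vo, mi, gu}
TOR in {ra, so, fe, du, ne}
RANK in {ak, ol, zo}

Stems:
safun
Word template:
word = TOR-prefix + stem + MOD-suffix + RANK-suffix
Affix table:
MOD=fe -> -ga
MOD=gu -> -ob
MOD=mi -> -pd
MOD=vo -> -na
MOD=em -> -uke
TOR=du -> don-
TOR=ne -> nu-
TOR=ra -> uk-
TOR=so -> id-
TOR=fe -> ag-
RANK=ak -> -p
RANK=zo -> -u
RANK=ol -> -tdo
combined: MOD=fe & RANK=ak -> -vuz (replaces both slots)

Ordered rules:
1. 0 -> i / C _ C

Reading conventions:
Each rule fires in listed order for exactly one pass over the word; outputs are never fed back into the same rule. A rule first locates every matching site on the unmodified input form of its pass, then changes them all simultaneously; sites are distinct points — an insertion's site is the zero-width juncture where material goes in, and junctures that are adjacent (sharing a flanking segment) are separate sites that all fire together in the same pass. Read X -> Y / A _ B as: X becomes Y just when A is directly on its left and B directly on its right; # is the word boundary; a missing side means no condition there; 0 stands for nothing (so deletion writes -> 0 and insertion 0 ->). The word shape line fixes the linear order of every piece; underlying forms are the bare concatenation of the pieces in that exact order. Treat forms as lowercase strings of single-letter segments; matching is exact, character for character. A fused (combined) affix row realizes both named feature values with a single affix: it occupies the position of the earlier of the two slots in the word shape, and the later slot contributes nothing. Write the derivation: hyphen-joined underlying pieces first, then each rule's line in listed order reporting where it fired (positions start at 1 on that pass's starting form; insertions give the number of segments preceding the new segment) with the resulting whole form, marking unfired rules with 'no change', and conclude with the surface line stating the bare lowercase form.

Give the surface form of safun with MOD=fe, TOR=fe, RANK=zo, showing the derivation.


underlying: ag-safun-ga-u
1. 0 -> i / C _ C: inserts after position(s) 2, 7: agisafunigau
surface: agisafunigau


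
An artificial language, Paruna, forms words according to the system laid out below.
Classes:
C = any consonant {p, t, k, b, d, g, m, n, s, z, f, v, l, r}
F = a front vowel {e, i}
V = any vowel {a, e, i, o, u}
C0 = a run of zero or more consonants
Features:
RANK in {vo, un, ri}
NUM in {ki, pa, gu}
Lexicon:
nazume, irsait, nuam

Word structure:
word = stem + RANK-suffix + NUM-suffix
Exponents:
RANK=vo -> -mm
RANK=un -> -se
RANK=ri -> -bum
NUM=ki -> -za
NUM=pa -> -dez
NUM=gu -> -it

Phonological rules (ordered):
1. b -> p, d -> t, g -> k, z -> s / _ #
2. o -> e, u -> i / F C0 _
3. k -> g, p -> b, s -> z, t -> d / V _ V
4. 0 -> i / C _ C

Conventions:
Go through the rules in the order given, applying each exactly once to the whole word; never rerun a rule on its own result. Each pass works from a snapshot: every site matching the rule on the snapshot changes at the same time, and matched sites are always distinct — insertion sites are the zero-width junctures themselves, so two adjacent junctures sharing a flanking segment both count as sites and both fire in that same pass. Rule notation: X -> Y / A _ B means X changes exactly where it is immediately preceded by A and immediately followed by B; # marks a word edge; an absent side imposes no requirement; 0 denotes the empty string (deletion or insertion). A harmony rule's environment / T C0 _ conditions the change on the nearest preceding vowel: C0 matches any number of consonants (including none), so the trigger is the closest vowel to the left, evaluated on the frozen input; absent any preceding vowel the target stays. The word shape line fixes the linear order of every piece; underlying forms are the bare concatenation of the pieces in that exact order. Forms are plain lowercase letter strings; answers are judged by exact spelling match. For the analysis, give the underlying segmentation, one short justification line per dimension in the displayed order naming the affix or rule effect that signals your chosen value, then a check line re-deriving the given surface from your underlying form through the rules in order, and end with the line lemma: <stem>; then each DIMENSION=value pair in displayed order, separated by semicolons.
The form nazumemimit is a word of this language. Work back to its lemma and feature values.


underlying: nazume-mm-it
RANK=vo - signalled by the affix -mm
NUM=gu - signalled by the affix -it
check: nazumemmit -> nazumemmit -> nazumemmit -> nazumemmit -> nazumemimit
lemma: nazume; RANK=vo; NUM=gu


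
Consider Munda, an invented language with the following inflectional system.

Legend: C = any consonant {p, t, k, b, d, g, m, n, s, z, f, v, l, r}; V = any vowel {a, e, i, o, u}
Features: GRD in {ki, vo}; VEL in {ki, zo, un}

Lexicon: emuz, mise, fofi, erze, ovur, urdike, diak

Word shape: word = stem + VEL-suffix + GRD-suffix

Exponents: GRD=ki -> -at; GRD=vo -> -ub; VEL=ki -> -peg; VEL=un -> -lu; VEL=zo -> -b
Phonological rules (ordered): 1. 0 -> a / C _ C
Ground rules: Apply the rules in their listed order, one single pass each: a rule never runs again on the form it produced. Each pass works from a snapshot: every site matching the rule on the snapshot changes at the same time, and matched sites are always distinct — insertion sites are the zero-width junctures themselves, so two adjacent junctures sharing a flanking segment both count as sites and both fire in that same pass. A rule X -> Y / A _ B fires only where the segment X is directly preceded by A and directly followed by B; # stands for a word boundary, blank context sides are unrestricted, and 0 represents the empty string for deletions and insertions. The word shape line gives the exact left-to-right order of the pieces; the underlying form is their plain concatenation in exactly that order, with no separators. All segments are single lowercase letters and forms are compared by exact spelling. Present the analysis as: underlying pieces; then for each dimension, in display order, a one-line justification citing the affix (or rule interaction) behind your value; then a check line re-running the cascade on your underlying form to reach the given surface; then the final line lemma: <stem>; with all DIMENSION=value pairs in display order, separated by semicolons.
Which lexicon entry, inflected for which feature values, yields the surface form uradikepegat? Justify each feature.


underlying: urdike-peg-at
GRD=ki - signalled by the affix -at
VEL=ki - signalled by the affix -peg
check: urdikepegat -> uradikepegat
lemma: urdike; GRD=ki; VEL=ki


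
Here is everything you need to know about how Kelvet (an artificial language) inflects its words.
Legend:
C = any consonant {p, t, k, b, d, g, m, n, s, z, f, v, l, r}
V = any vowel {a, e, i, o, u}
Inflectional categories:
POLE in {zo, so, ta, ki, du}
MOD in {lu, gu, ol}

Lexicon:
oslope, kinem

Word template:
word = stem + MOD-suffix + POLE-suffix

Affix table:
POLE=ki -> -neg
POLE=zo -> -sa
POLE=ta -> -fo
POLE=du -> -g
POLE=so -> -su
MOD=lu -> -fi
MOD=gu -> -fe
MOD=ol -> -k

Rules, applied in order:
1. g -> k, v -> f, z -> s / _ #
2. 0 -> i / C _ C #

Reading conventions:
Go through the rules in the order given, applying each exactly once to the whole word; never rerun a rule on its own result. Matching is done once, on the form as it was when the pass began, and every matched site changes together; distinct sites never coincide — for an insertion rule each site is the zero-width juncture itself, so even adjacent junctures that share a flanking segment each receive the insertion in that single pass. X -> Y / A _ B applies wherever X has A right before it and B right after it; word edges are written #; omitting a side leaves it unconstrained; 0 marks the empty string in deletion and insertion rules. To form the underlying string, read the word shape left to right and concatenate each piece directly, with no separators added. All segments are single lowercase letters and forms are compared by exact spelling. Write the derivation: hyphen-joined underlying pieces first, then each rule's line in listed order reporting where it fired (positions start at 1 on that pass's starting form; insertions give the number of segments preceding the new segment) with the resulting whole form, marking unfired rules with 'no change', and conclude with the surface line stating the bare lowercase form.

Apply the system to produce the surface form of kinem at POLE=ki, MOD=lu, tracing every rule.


underlying: kinem-fi-neg
1. g -> k, v -> f, z -> s / _ #: fires at position(s) 10: kinemfinek
2. 0 -> i / C _ C #: no change
surface: kinemfinek


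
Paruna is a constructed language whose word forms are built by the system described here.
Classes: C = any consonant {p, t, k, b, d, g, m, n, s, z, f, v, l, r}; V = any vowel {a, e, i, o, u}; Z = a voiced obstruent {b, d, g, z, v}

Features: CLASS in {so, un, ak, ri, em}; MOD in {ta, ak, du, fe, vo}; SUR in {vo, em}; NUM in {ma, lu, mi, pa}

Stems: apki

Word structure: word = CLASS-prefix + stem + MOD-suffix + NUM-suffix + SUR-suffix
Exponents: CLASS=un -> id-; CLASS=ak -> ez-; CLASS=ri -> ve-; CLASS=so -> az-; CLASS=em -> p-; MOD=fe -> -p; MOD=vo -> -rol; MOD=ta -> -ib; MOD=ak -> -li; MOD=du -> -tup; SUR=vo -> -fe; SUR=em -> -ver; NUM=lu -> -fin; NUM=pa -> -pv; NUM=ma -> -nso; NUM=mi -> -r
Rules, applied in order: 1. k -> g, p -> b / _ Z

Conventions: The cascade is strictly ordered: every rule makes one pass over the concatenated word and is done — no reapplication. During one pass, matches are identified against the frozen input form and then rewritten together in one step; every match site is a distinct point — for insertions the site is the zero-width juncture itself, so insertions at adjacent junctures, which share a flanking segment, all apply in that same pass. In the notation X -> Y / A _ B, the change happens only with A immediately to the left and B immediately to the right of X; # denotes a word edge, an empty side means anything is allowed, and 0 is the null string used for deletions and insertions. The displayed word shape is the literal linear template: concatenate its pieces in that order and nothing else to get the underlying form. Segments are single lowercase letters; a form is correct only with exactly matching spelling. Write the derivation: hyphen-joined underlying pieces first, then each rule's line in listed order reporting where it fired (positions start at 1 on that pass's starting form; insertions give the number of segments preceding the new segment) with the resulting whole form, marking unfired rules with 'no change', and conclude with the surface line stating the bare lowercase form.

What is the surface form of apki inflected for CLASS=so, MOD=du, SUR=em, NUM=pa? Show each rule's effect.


underlying: az-apki-tup-pv-ver
1. k -> g, p -> b / _ Z: fires at position(s) 10: azapkitupbvver
surface: azapkitupbvver


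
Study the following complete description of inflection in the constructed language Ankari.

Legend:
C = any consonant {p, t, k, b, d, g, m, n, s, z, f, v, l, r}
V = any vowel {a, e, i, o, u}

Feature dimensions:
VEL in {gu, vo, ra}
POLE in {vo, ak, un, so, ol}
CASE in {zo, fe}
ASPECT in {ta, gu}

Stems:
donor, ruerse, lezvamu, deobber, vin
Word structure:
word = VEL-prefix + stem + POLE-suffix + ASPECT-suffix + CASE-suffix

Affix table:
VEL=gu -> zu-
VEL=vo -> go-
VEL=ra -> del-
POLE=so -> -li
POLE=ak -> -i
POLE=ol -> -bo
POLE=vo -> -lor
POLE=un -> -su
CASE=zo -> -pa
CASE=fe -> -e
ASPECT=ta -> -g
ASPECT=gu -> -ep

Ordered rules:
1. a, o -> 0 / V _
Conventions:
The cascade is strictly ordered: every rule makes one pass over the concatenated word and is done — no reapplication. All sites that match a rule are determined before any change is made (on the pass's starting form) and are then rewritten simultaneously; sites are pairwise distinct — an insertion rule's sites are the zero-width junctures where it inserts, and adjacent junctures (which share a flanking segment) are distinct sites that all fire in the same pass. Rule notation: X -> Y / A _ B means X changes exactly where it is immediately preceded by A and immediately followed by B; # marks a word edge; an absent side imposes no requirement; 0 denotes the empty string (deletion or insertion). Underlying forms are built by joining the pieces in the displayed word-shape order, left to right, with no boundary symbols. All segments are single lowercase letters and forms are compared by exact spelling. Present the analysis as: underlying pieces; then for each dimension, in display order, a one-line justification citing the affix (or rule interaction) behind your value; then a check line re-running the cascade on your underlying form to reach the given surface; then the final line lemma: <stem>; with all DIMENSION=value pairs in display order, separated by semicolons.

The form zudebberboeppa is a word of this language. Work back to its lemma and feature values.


underlying: zu-deobber-bo-ep-pa
VEL=gu - signalled by the affix zu-
POLE=ol - signalled by the affix -bo
CASE=zo - signalled by the affix -pa
ASPECT=gu - signalled by the affix -ep
check: zudeobberboeppa -> zudebberboeppa
lemma: deobber; VEL=gu; POLE=ol; CASE=zo; ASPECT=gu


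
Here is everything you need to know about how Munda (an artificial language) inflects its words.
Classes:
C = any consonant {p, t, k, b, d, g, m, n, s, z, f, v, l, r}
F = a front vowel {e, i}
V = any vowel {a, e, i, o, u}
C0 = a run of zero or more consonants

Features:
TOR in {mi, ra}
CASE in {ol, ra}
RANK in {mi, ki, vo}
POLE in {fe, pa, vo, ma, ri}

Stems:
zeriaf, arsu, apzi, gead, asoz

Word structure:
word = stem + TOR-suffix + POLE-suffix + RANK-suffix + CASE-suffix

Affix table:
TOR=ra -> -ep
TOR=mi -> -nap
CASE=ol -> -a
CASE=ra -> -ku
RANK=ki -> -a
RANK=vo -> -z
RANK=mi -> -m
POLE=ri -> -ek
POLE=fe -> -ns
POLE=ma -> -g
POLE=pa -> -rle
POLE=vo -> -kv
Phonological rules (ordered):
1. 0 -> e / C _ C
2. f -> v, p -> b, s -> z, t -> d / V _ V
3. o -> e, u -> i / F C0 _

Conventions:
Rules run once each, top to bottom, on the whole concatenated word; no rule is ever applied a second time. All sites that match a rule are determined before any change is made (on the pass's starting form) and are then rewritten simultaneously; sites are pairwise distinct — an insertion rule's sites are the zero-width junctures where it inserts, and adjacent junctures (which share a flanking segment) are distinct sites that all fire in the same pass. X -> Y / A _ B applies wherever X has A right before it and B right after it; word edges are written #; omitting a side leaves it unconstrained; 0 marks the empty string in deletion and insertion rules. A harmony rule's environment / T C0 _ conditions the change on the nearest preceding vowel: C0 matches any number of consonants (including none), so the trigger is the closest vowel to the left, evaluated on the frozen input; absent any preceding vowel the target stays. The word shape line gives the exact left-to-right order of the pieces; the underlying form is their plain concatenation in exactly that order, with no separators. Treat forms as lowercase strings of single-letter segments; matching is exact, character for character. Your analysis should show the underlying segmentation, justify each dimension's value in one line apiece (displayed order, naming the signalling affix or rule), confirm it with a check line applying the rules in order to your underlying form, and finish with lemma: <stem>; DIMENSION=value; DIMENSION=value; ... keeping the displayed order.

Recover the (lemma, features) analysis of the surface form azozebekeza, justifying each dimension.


underlying: asoz-ep-ek-z-a
TOR=ra - signalled by the affix -ep
CASE=ol - signalled by the affix -a
RANK=vo - signalled by the affix -z
POLE=ri - signalled by the affix -ek
check: asozepekza -> asozepekeza -> azozebekeza -> azozebekeza
lemma: asoz; TOR=ra; CASE=ol; RANK=vo; POLE=ri


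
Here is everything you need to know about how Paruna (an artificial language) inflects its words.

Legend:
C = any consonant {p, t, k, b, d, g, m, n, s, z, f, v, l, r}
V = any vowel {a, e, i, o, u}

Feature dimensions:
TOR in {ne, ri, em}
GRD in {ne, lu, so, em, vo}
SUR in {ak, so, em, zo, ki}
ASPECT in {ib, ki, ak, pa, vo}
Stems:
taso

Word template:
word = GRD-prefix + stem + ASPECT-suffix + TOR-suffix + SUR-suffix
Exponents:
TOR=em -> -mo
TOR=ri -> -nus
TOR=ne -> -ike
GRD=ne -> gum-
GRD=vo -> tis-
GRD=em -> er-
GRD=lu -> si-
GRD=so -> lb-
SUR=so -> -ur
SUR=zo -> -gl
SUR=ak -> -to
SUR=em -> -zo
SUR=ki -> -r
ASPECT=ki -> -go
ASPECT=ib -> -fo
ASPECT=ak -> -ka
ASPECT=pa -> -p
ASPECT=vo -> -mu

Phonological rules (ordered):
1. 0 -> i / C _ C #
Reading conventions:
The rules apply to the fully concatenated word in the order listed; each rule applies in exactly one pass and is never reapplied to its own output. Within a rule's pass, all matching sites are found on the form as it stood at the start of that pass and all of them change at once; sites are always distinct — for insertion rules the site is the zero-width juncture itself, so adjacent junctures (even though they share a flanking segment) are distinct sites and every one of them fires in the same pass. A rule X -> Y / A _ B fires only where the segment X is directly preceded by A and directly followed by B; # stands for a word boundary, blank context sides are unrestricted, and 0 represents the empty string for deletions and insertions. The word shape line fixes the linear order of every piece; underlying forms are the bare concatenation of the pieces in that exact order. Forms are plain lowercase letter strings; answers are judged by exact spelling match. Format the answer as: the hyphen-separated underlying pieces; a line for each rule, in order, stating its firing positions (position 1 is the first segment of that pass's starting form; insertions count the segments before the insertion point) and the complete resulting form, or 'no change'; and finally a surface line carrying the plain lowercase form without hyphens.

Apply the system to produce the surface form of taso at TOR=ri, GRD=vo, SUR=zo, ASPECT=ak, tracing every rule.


underlying: tis-taso-ka-nus-gl
1. 0 -> i / C _ C #: inserts after position(s) 13: tistasokanusgil
surface: tistasokanusgil


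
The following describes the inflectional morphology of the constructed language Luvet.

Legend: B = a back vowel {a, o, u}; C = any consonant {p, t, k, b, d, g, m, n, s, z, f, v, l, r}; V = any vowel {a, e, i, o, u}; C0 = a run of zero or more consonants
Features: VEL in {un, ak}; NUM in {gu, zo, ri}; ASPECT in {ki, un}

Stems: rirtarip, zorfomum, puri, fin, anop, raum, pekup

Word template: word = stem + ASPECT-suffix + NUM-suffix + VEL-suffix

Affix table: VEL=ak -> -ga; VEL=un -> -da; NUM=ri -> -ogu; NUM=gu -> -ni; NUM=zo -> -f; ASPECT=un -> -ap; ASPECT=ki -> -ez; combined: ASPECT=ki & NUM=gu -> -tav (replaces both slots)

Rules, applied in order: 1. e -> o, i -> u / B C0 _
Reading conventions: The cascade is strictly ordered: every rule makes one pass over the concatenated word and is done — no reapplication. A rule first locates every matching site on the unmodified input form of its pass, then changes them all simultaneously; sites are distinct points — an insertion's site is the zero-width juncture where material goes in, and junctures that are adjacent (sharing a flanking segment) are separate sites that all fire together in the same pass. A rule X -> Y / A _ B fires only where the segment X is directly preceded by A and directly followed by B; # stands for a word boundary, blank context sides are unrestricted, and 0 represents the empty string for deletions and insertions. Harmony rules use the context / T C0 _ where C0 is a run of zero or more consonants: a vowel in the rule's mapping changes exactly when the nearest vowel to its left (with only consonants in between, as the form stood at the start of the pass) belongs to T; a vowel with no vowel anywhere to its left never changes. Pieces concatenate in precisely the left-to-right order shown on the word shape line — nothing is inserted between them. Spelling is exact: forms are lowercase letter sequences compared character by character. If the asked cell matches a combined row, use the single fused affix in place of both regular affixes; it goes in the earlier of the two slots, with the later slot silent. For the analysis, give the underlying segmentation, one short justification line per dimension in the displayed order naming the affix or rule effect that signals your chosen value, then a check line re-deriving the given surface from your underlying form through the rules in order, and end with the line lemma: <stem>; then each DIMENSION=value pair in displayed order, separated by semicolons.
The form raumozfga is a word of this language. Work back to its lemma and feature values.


underlying: raum-ez-f-ga
VEL=ak - signalled by the affix -ga
NUM=zo - signalled by the affix -f
ASPECT=ki - signalled by the affix -ez
check: raumezfga -> raumozfga
lemma: raum; VEL=ak; NUM=zo; ASPECT=ki


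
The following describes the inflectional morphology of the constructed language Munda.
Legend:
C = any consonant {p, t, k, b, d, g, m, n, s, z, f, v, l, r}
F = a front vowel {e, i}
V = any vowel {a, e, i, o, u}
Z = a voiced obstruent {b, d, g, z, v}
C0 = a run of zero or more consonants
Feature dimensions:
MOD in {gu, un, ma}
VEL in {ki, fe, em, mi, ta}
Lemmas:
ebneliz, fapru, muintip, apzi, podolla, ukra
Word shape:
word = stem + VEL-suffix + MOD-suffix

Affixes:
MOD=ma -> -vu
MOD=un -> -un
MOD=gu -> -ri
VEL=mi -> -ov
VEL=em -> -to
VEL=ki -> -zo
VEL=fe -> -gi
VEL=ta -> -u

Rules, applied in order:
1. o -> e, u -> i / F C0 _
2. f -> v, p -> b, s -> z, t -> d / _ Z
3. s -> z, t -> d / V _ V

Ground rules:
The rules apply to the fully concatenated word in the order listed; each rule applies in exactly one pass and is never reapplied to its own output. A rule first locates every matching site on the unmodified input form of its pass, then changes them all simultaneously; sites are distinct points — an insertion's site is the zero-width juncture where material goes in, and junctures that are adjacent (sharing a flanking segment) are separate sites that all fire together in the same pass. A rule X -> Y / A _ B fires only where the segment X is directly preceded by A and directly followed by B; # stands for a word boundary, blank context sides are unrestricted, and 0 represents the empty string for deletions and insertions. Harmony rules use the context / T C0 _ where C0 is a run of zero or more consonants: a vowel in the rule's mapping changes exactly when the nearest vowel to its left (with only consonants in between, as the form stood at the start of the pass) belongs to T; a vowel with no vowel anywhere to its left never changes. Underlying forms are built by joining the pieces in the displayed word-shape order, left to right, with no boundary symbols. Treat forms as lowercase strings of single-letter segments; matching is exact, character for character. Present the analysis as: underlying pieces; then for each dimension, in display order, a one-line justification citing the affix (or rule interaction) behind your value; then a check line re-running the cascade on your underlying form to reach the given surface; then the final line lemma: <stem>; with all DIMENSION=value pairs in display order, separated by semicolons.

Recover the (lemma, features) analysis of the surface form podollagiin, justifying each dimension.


underlying: podolla-gi-un
MOD=un - signalled by the affix -un
VEL=fe - signalled by the affix -gi
check: podollagiun -> podollagiin -> podollagiin -> podollagiin
lemma: podolla; MOD=un; VEL=fe


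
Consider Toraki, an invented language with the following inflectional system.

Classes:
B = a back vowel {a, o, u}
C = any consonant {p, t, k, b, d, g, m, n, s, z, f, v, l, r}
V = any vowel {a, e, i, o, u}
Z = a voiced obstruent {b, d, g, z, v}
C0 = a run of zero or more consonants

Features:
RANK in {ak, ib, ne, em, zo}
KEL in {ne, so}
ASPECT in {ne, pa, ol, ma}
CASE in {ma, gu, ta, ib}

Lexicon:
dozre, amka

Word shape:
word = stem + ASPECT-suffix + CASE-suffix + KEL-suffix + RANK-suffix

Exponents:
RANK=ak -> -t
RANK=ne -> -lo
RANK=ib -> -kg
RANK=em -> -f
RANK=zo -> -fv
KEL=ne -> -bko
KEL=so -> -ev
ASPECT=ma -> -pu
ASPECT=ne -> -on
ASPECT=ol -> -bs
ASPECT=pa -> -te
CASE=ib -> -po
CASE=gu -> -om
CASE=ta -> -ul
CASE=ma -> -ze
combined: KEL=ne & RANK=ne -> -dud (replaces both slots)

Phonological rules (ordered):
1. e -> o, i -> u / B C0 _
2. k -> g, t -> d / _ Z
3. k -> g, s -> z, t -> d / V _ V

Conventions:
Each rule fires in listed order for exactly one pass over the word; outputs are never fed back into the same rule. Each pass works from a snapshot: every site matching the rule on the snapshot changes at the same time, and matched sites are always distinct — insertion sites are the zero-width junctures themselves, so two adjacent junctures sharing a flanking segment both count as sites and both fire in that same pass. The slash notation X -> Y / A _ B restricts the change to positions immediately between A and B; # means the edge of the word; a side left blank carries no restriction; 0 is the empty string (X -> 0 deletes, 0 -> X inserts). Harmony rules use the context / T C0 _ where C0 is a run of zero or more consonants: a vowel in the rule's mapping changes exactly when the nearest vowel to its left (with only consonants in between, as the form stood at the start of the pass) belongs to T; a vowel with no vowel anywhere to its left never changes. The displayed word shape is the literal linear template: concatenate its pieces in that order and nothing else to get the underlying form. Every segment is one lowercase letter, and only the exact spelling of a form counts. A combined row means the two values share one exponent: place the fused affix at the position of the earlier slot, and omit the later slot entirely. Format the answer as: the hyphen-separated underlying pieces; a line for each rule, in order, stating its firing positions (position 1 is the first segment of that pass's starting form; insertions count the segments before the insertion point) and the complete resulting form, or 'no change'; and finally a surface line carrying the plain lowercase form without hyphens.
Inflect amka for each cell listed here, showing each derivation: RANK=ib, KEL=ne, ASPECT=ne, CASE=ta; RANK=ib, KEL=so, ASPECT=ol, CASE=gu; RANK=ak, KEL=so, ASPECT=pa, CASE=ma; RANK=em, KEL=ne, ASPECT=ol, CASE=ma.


cell RANK=ib, KEL=ne, ASPECT=ne, CASE=ta:
underlying: amka-on-ul-bko-kg
1. e -> o, i -> u / B C0 _: no change
2. k -> g, t -> d / _ Z: fires at position(s) 12: amkaonulbkogg
3. k -> g, s -> z, t -> d / V _ V: no change
surface: amkaonulbkogg

cell RANK=ib, KEL=so, ASPECT=ol, CASE=gu:
underlying: amka-bs-om-ev-kg
1. e -> o, i -> u / B C0 _: fires at position(s) 9: amkabsomovkg
2. k -> g, t -> d / _ Z: fires at position(s) 11: amkabsomovgg
3. k -> g, s -> z, t -> d / V _ V: no change
surface: amkabsomovgg

cell RANK=ak, KEL=so, ASPECT=pa, CASE=ma:
underlying: amka-te-ze-ev-t
1. e -> o, i -> u / B C0 _: fires at position(s) 6: amkatozeevt
2. k -> g, t -> d / _ Z: no change
3. k -> g, s -> z, t -> d / V _ V: fires at position(s) 5: amkadozeevt
surface: amkadozeevt

cell RANK=em, KEL=ne, ASPECT=ol, CASE=ma:
underlying: amka-bs-ze-bko-f
1. e -> o, i -> u / B C0 _: fires at position(s) 8: amkabszobkof
2. k -> g, t -> d / _ Z: no change
3. k -> g, s -> z, t -> d / V _ V: no change
surface: amkabszobkof
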